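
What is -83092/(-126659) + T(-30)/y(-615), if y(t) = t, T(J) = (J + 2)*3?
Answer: 20580312/25965095 ≈ 0.79261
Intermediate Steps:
T(J) = 6 + 3*J (T(J) = (2 + J)*3 = 6 + 3*J)
-83092/(-126659) + T(-30)/y(-615) = -83092/(-126659) + (6 + 3*(-30))/(-615) = -83092*(-1/126659) + (6 - 90)*(-1/615) = 83092/126659 - 84*(-1/615) = 83092/126659 + 28/205 = 20580312/25965095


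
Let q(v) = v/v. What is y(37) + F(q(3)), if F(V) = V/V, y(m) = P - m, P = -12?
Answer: -48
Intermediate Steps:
y(m) = -12 - m
q(v) = 1
F(V) = 1
y(37) + F(q(3)) = (-12 - 1*37) + 1 = (-12 - 37) + 1 = -49 + 1 = -48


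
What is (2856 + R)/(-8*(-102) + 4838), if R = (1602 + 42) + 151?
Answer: 4651/5654 ≈ 0.82260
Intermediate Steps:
R = 1795 (R = 1644 + 151 = 1795)
(2856 + R)/(-8*(-102) + 4838) = (2856 + 1795)/(-8*(-102) + 4838) = 4651/(816 + 4838) = 4651/5654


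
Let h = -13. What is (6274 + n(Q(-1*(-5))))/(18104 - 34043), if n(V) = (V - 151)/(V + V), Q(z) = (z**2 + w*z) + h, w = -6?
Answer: -226033/573804 ≈ -0.39392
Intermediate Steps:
Q(z) = -13 + z**2 - 6*z (Q(z) = (z**2 - 6*z) - 13 = -13 + z**2 - 6*z)
n(V) = (-151 + V)/(2*V) (n(V) = (-151 + V)/((2*V)) = (-151 + V)*(1/(2*V)) = (-151 + V)/(2*V))
(6274 + n(Q(-1*(-5))))/(18104 - 34043) = (6274 + (-151 + (-13 + (-1*(-5))**2 - (-6)*(-5)))/(2*(-13 + (-1*(-5))**2 - (-6)*(-5))))/(18104 - 34043) = (6274 + (-151 + (-13 + 5**2 - 6*5))/(2*(-13 + 5**2 - 6*5)))/(-15939) = (6274 + (-151 + (-13 + 25 - 30))/(2*(-13 + 25 - 30)))*(-1/15939) = (6274 + (1/2)*(-151 - 18)/(-18))*(-1/15939) = (6274 + (1/2)*(-1/18)*(-169))*(-1/15939) = (6274 + 169/36)*(-1/15939) = (226033/36)*(-1/15939) = -226033/573804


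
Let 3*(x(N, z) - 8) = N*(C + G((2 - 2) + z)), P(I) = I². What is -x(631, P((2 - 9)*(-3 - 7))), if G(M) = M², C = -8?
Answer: -15150304976/3 ≈ -5.0501e+9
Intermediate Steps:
x(N, z) = 8 + N*(-8 + z²)/3 (x(N, z) = 8 + (N*(-8 + ((2 - 2) + z)²))/3 = 8 + (N*(-8 + (0 + z)²))/3 = 8 + (N*(-8 + z²))/3 = 8 + N*(-8 + z²)/3)
-x(631, P((2 - 9)*(-3 - 7))) = -(8 - 8/3*631 + (⅓)*631*(((2 - 9)*(-3 - 7))²)²) = -(8 - 5048/3 + (⅓)*631*((-7*(-10))²)²) = -(8 - 5048/3 + (⅓)*631*(70²)²) = -(8 - 5048/3 + (⅓)*631*4900²) = -(8 - 5048/3 + (⅓)*631*24010000) = -(8 - 5048/3 + 15150310000/3) = -1*15150304976/3 = -15150304976/3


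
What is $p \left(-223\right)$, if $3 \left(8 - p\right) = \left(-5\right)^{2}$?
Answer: $\frac{223}{3} \approx 74.333$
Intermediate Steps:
$p = - \frac{1}{3}$ ($p = 8 - \frac{\left(-5\right)^{2}}{3} = 8 - \frac{25}{3} = - \frac{1}{3} \approx -0.33333$)
$p \left(-223\right) = \left(- \frac{1}{3}\right) \left(-223\right) = \frac{223}{3}$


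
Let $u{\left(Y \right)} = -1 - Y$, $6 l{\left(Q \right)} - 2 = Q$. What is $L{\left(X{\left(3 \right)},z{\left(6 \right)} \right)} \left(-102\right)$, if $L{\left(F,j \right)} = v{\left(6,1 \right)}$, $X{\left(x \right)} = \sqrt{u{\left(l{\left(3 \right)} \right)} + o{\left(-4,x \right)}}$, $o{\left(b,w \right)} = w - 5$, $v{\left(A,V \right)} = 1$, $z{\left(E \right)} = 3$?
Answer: $-102$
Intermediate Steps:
$l{\left(Q \right)} = \frac{1}{3} + \frac{Q}{6}$
$o{\left(b,w \right)} = -5 + w$
$X{\left(x \right)} = \sqrt{- \frac{41}{6} + x}$ ($X{\left(x \right)} = \sqrt{\left(-1 - \left(\frac{1}{3} + \frac{1}{6} \cdot 3\right)\right) + \left(-5 + x\right)} = \sqrt{\left(-1 - \left(\frac{1}{3} + \frac{1}{2}\right)\right) + \left(-5 + x\right)} = \sqrt{\left(-1 - \frac{5}{6}\right) + \left(-5 + x\right)} = \sqrt{- \frac{11}{6} + \left(-5 + x\right)} = \sqrt{- \frac{41}{6} + x}$)
$L{\left(F,j \right)} = 1$
$L{\left(X{\left(3 \right)},z{\left(6 \right)} \right)} \left(-102\right) = 1 \left(-102\right) = -102$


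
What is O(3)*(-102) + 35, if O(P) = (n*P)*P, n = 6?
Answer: -5473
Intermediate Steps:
O(P) = 6*P**2 (O(P) = (6*P)*P = 6*P**2)
O(3)*(-102) + 35 = (6*3**2)*(-102) + 35 = (6*9)*(-102) + 35 = 54*(-102) + 35 = -5508 + 35 = -5473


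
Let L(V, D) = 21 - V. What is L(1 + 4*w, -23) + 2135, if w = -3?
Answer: 2167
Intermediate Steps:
L(1 + 4*w, -23) + 2135 = (21 - (1 + 4*(-3))) + 2135 = (21 - (1 - 12)) + 2135 = (21 - 1*(-11)) + 2135 = (21 + 11) + 2135 = 32 + 2135 = 2167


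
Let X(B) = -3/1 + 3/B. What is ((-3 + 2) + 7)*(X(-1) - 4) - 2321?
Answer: -2381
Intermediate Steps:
X(B) = -3 + 3/B (X(B) = -3*1 + 3/B = -3 + 3/B)
((-3 + 2) + 7)*(X(-1) - 4) - 2321 = ((-3 + 2) + 7)*((-3 + 3/(-1)) - 4) - 2321 = (-1 + 7)*((-3 + 3*(-1)) - 4) - 2321 = 6*((-3 - 3) - 4) - 2321 = 6*(-6 - 4) - 2321 = 6*(-10) - 2321 = -60 - 2321 = -2381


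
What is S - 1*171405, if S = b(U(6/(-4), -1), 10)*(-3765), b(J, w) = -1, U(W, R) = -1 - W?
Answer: -167640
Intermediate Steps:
S = 3765 (S = -1*(-3765) = 3765)
S - 1*171405 = 3765 - 1*171405 = 3765 - 171405 = -167640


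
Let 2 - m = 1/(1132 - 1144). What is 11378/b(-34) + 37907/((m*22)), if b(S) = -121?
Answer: 2217412/3025 ≈ 733.03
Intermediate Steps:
m = 25/12 (m = 2 - 1/(1132 - 1144) = 2 - 1/(-12) = 2 - 1*(-1/12) = 2 + 1/12 = 25/12 ≈ 2.0833)
11378/b(-34) + 37907/((m*22)) = 11378/(-121) + 37907/(((25/12)*22)) = 11378*(-1/121) + 37907/(275/6) = -11378/121 + 37907*(6/275) = -11378/121 + 227442/275 = 2217412/3025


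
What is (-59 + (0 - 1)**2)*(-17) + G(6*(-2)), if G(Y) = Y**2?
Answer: 1130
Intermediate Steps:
(-59 + (0 - 1)**2)*(-17) + G(6*(-2)) = (-59 + (0 - 1)**2)*(-17) + (6*(-2))**2 = (-59 + (-1)**2)*(-17) + (-12)**2 = (-59 + 1)*(-17) + 144 = -58*(-17) + 144 = 986 + 144 = 1130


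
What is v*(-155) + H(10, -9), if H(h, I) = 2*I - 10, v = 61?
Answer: -9483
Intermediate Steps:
H(h, I) = -10 + 2*I
v*(-155) + H(10, -9) = 61*(-155) + (-10 + 2*(-9)) = -9455 + (-10 - 18) = -9455 - 28 = -9483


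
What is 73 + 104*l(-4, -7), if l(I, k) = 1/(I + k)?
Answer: 699/11 ≈ 63.545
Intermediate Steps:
73 + 104*l(-4, -7) = 73 + 104/(-4 - 7) = 73 + 104/(-11) = 73 + 104*(-1/11) = 73 - 104/11 = 699/11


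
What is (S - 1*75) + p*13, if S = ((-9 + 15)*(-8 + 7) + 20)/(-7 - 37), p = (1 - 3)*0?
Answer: -1657/22 ≈ -75.318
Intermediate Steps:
p = 0 (p = -2*0 = 0)
S = -7/22 (S = (6*(-1) + 20)/(-44) = (-6 + 20)*(-1/44) = 14*(-1/44) = -7/22 ≈ -0.31818)
(S - 1*75) + p*13 = (-7/22 - 1*75) + 0*13 = (-7/22 - 75) + 0 = -1657/22 + 0 = -1657/22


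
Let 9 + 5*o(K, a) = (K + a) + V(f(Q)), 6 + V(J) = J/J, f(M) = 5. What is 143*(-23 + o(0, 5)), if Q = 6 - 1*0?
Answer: -17732/5 ≈ -3546.4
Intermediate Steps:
Q = 6 (Q = 6 + 0 = 6)
V(J) = -5 (V(J) = -6 + J/J = -6 + 1 = -5)
o(K, a) = -14/5 + K/5 + a/5 (o(K, a) = -9/5 + ((K + a) - 5)/5 = -9/5 + (-5 + K + a)/5 = -9/5 + (-1 + K/5 + a/5) = -14/5 + K/5 + a/5)
143*(-23 + o(0, 5)) = 143*(-23 + (-14/5 + (1/5)*0 + (1/5)*5)) = 143*(-23 + (-14/5 + 0 + 1)) = 143*(-23 - 9/5) = 143*(-124/5) = -17732/5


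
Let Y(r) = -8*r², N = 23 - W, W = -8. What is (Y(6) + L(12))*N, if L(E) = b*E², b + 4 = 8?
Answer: 8928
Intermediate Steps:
b = 4 (b = -4 + 8 = 4)
L(E) = 4*E²
N = 31 (N = 23 - 1*(-8) = 23 + 8 = 31)
(Y(6) + L(12))*N = (-8*6² + 4*12²)*31 = (-8*36 + 4*144)*31 = (-288 + 576)*31 = 288*31 = 8928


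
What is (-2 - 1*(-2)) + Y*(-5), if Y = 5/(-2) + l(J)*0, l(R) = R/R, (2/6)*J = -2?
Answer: 25/2 ≈ 12.500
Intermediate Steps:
J = -6 (J = 3*(-2) = -6)
l(R) = 1
Y = -5/2 (Y = 5/(-2) + 1*0 = 5*(-½) + 0 = -5/2 + 0 = -5/2 ≈ -2.5000)
(-2 - 1*(-2)) + Y*(-5) = (-2 - 1*(-2)) - 5/2*(-5) = (-2 + 2) + 25/2 = 0 + 25/2 = 25/2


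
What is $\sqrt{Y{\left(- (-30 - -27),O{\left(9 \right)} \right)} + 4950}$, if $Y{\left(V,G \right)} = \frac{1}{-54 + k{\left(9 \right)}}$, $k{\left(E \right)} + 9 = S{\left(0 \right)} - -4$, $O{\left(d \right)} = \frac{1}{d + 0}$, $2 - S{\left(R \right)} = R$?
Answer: $\frac{\sqrt{16082493}}{57} \approx 70.356$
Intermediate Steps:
$S{\left(R \right)} = 2 - R$
$O{\left(d \right)} = \frac{1}{d}$
$k{\left(E \right)} = -3$ ($k{\left(E \right)} = -9 + \left(\left(2 - 0\right) - -4\right) = -9 + \left(\left(2 + 0\right) + 4\right) = -9 + \left(2 + 4\right) = -9 + 6 = -3$)
$Y{\left(V,G \right)} = - \frac{1}{57}$ ($Y{\left(V,G \right)} = \frac{1}{-54 - 3} = \frac{1}{-57} = - \frac{1}{57}$)
$\sqrt{Y{\left(- (-30 - -27),O{\left(9 \right)} \right)} + 4950} = \sqrt{- \frac{1}{57} + 4950} = \sqrt{\frac{282149}{57}} = \frac{\sqrt{16082493}}{57}$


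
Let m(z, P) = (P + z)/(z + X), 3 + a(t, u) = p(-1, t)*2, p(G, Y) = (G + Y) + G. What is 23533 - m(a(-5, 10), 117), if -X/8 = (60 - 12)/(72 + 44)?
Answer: 13863837/589 ≈ 23538.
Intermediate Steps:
p(G, Y) = Y + 2*G
X = -96/29 (X = -8*(60 - 12)/(72 + 44) = -384/116 = -8*12/29 = -96/29 ≈ -3.3103)
a(t, u) = -7 + 2*t (a(t, u) = -3 + (t + 2*(-1))*2 = -3 + (t - 2)*2 = -3 + (-2 + t)*2 = -3 + (-4 + 2*t) = -7 + 2*t)
m(z, P) = (P + z)/(-96/29 + z) (m(z, P) = (P + z)/(z - 96/29) = (P + z)/(-96/29 + z))
23533 - m(a(-5, 10), 117) = 23533 - 29*(117 + (-7 + 2*(-5)))/(-96 + 29*(-7 + 2*(-5))) = 23533 - 29*(117 + (-7 - 10))/(-96 + 29*(-7 - 10)) = 23533 - 29*(117 - 17)/(-96 + 29*(-17)) = 23533 - 29*100/(-96 - 493) = 23533 - 29*100/(-589) = 23533 - 29*(-1)*100/589 = 23533 - 1*(-2900/589) = 23533 + 2900/589 = 13863837/589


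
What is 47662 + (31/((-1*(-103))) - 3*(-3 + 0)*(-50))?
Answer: 4862867/103 ≈ 47212.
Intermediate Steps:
47662 + (31/((-1*(-103))) - 3*(-3 + 0)*(-50)) = 47662 + (31/103 - 3*(-3)*(-50)) = 47662 + (31*(1/103) + 9*(-50)) = 47662 + (31/103 - 450) = 47662 - 46319/103 = 4862867/103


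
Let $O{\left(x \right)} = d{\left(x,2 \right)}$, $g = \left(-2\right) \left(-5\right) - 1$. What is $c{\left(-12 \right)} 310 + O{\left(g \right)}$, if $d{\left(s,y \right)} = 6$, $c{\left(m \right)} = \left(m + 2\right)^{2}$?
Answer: $31006$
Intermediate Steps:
$c{\left(m \right)} = \left(2 + m\right)^{2}$
$g = 9$ ($g = 10 - 1 = 9$)
$O{\left(x \right)} = 6$
$c{\left(-12 \right)} 310 + O{\left(g \right)} = \left(2 - 12\right)^{2} \cdot 310 + 6 = \left(-10\right)^{2} \cdot 310 + 6 = 100 \cdot 310 + 6 = 31000 + 6 = 31006$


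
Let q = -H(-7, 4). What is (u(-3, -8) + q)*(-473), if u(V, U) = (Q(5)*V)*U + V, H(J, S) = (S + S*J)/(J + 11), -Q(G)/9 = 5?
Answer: 509421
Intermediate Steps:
Q(G) = -45 (Q(G) = -9*5 = -45)
H(J, S) = (S + J*S)/(11 + J)
u(V, U) = V - 45*U*V (u(V, U) = (-45*V)*U + V = -45*U*V + V = V - 45*U*V)
q = 6 (q = -4*(1 - 7)/(11 - 7) = -4*(-6)/4 = -1*(-6) = 6)
(u(-3, -8) + q)*(-473) = (-3*(1 - 45*(-8)) + 6)*(-473) = (-3*(1 + 360) + 6)*(-473) = (-3*361 + 6)*(-473) = (-1083 + 6)*(-473) = -1077*(-473) = 509421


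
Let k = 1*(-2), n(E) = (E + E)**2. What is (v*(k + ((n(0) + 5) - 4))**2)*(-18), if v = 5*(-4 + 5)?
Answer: -90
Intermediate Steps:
n(E) = 4*E**2 (n(E) = (2*E)**2 = 4*E**2)
k = -2
v = 5 (v = 5*1 = 5)
(v*(k + ((n(0) + 5) - 4))**2)*(-18) = (5*(-2 + ((4*0**2 + 5) - 4))**2)*(-18) = (5*(-2 + ((4*0 + 5) - 4))**2)*(-18) = (5*(-2 + ((0 + 5) - 4))**2)*(-18) = (5*(-2 + (5 - 4))**2)*(-18) = (5*(-2 + 1)**2)*(-18) = (5*(-1)**2)*(-18) = (5*1)*(-18) = 5*(-18) = -90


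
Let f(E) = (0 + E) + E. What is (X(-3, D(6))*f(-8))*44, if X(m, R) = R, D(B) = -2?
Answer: 1408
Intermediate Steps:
f(E) = 2*E (f(E) = E + E = 2*E)
(X(-3, D(6))*f(-8))*44 = -4*(-8)*44 = -2*(-16)*44 = 32*44 = 1408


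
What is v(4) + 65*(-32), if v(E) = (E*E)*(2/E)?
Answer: -2072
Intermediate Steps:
v(E) = 2*E (v(E) = E**2*(2/E) = 2*E)
v(4) + 65*(-32) = 2*4 + 65*(-32) = 8 - 2080 = -2072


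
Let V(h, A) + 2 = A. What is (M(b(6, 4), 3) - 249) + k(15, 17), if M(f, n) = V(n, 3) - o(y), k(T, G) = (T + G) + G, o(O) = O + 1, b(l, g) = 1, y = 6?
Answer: -206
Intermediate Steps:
V(h, A) = -2 + A
o(O) = 1 + O
k(T, G) = T + 2*G (k(T, G) = (G + T) + G = T + 2*G)
M(f, n) = -6 (M(f, n) = (-2 + 3) - (1 + 6) = 1 - 1*7 = 1 - 7 = -6)
(M(b(6, 4), 3) - 249) + k(15, 17) = (-6 - 249) + (15 + 2*17) = -255 + (15 + 34) = -255 + 49 = -206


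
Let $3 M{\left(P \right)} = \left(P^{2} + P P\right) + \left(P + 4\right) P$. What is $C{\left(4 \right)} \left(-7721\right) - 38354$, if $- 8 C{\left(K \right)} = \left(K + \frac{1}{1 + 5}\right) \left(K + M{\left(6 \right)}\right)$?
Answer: $154671$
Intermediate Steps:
$M{\left(P \right)} = \frac{2 P^{2}}{3} + \frac{P \left(4 + P\right)}{3}$ ($M{\left(P \right)} = \frac{\left(P^{2} + P P\right) + \left(P + 4\right) P}{3} = \frac{\left(P^{2} + P^{2}\right) + \left(4 + P\right) P}{3} = \frac{2 P^{2} + P \left(4 + P\right)}{3} = \frac{2 P^{2}}{3} + \frac{P \left(4 + P\right)}{3}$)
$C{\left(K \right)} = - \frac{\left(44 + K\right) \left(\frac{1}{6} + K\right)}{8}$ ($C{\left(K \right)} = - \frac{\left(K + \frac{1}{1 + 5}\right) \left(K + \frac{1}{3} \cdot 6 \left(4 + 3 \cdot 6\right)\right)}{8} = - \frac{\left(K + \frac{1}{6}\right) \left(K + \frac{1}{3} \cdot 6 \left(4 + 18\right)\right)}{8} = - \frac{\left(K + \frac{1}{6}\right) \left(K + \frac{1}{3} \cdot 6 \cdot 22\right)}{8} = - \frac{\left(\frac{1}{6} + K\right) \left(K + 44\right)}{8} = - \frac{\left(\frac{1}{6} + K\right) \left(44 + K\right)}{8} = - \frac{\left(44 + K\right) \left(\frac{1}{6} + K\right)}{8}$)
$C{\left(4 \right)} \left(-7721\right) - 38354 = \left(- \frac{11}{12} - \frac{265}{12} - \frac{4^{2}}{8}\right) \left(-7721\right) - 38354 = \left(- \frac{11}{12} - \frac{265}{12} - 2\right) \left(-7721\right) - 38354 = \left(-25\right) \left(-7721\right) - 38354 = 193025 - 38354 = 154671$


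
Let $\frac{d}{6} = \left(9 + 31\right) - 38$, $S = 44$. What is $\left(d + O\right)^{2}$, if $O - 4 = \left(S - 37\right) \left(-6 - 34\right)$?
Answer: $69696$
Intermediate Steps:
$d = 12$ ($d = 6 \left(\left(9 + 31\right) - 38\right) = 6 \left(40 - 38\right) = 6 \cdot 2 = 12$)
$O = -276$ ($O = 4 + \left(44 - 37\right) \left(-6 - 34\right) = 4 + 7 \left(-40\right) = 4 - 280 = -276$)
$\left(d + O\right)^{2} = \left(12 - 276\right)^{2} = \left(-264\right)^{2} = 69696$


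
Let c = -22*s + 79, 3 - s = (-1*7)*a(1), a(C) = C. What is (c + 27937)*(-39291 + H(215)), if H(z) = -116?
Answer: -1095356972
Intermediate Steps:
s = 10 (s = 3 - (-1*7) = 3 - (-7) = 3 - 1*(-7) = 3 + 7 = 10)
c = -141 (c = -22*10 + 79 = -220 + 79 = -141)
(c + 27937)*(-39291 + H(215)) = (-141 + 27937)*(-39291 - 116) = 27796*(-39407) = -1095356972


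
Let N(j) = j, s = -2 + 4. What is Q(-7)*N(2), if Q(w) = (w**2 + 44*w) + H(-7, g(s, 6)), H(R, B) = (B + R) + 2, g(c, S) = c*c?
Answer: -520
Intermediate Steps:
s = 2
g(c, S) = c**2
H(R, B) = 2 + B + R
Q(w) = -1 + w**2 + 44*w (Q(w) = (w**2 + 44*w) + (2 + 2**2 - 7) = (w**2 + 44*w) + (2 + 4 - 7) = (w**2 + 44*w) - 1 = -1 + w**2 + 44*w)
Q(-7)*N(2) = (-1 + (-7)**2 + 44*(-7))*2 = (-1 + 49 - 308)*2 = -260*2 = -520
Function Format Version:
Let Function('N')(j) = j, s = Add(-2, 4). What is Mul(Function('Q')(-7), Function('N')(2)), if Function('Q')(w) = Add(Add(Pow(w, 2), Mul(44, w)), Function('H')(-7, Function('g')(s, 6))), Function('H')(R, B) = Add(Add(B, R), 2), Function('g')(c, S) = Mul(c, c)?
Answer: -520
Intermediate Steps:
s = 2
Function('g')(c, S) = Pow(c, 2)
Function('H')(R, B) = Add(2, B, R)
Function('Q')(w) = Add(-1, Pow(w, 2), Mul(44, w)) (Function('Q')(w) = Add(Add(Pow(w, 2), Mul(44, w)), Add(2, Pow(2, 2), -7)) = Add(Add(Pow(w, 2), Mul(44, w)), Add(2, 4, -7)) = Add(Add(Pow(w, 2), Mul(44, w)), -1) = Add(-1, Pow(w, 2), Mul(44, w)))
Mul(Function('Q')(-7), Function('N')(2)) = Mul(Add(-1, Pow(-7, 2), Mul(44, -7)), 2) = Mul(Add(-1, 49, -308), 2) = Mul(-260, 2) = -520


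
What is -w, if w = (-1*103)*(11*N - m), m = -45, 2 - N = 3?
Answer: 3502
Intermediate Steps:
N = -1 (N = 2 - 1*3 = 2 - 3 = -1)
w = -3502 (w = (-1*103)*(11*(-1) - 1*(-45)) = -103*(-11 + 45) = -103*34 = -3502)
-w = -1*(-3502) = 3502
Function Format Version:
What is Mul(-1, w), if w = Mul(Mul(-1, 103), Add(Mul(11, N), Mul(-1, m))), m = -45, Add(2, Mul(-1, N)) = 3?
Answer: 3502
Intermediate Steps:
N = -1 (N = Add(2, Mul(-1, 3)) = Add(2, -3) = -1)
w = -3502 (w = Mul(Mul(-1, 103), Add(Mul(11, -1), Mul(-1, -45))) = Mul(-103, Add(-11, 45)) = Mul(-103, 34) = -3502)
Mul(-1, w) = Mul(-1, -3502) = 3502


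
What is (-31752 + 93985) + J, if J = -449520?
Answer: -387287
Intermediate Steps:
(-31752 + 93985) + J = (-31752 + 93985) - 449520 = 62233 - 449520 = -387287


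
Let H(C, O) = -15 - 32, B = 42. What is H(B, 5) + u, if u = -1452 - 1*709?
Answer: -2208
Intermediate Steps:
H(C, O) = -47
u = -2161 (u = -1452 - 709 = -2161)
H(B, 5) + u = -47 - 2161 = -2208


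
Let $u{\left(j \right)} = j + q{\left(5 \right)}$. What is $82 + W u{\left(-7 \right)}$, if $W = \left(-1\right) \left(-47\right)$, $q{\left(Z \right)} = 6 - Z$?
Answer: $-200$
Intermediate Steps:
$W = 47$
$u{\left(j \right)} = 1 + j$ ($u{\left(j \right)} = j + \left(6 - 5\right) = j + 1 = 1 + j$)
$82 + W u{\left(-7 \right)} = 82 + 47 \left(1 - 7\right) = 82 + 47 \left(-6\right) = 82 - 282 = -200$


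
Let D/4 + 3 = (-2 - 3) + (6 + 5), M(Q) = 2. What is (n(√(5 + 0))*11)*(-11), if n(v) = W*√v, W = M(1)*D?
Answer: -2904*5^(¼) ≈ -4342.5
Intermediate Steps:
D = 12 (D = -12 + 4*((-2 - 3) + (6 + 5)) = -12 + 4*(-5 + 11) = -12 + 4*6 = -12 + 24 = 12)
W = 24 (W = 2*12 = 24)
n(v) = 24*√v
(n(√(5 + 0))*11)*(-11) = ((24*√(√(5 + 0)))*11)*(-11) = ((24*√(√5))*11)*(-11) = ((24*5^(¼))*11)*(-11) = (264*5^(¼))*(-11) = -2904*5^(¼)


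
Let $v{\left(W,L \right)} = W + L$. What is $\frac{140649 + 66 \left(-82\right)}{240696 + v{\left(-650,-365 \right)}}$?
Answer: $\frac{135237}{239681} \approx 0.56424$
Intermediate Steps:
$v{\left(W,L \right)} = L + W$
$\frac{140649 + 66 \left(-82\right)}{240696 + v{\left(-650,-365 \right)}} = \frac{140649 + 66 \left(-82\right)}{240696 - 1015} = \frac{140649 - 5412}{240696 - 1015} = \frac{135237}{239681}$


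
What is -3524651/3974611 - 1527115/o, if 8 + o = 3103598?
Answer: -3401751934871/2467112590698 ≈ -1.3788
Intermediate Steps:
o = 3103590 (o = -8 + 3103598 = 3103590)
-3524651/3974611 - 1527115/o = -3524651/3974611 - 1527115/3103590 = -3524651*1/3974611 - 1527115*1/3103590 = -3524651/3974611 - 305423/620718 = -3401751934871/2467112590698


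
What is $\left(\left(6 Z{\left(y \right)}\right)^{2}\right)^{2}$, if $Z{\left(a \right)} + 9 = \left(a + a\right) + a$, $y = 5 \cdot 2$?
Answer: $252047376$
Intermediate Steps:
$y = 10$
$Z{\left(a \right)} = -9 + 3 a$ ($Z{\left(a \right)} = -9 + \left(\left(a + a\right) + a\right) = -9 + \left(2 a + a\right) = -9 + 3 a$)
$\left(\left(6 Z{\left(y \right)}\right)^{2}\right)^{2} = \left(\left(6 \left(-9 + 3 \cdot 10\right)\right)^{2}\right)^{2} = \left(\left(6 \left(-9 + 30\right)\right)^{2}\right)^{2} = \left(\left(6 \cdot 21\right)^{2}\right)^{2} = \left(126^{2}\right)^{2} = 15876^{2} = 252047376$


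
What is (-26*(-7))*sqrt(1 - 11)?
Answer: 182*I*sqrt(10) ≈ 575.53*I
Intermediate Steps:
(-26*(-7))*sqrt(1 - 11) = 182*sqrt(-10) = 182*(I*sqrt(10)) = 182*I*sqrt(10)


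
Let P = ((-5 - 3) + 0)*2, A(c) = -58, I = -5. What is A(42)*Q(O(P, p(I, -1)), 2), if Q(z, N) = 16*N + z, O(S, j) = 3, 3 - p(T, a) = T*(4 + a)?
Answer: -2030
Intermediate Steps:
p(T, a) = 3 - T*(4 + a)
P = -16 (P = (-8 + 0)*2 = -8*2 = -16)
Q(z, N) = z + 16*N
A(42)*Q(O(P, p(I, -1)), 2) = -58*(3 + 16*2) = -58*(3 + 32) = -58*35 = -2030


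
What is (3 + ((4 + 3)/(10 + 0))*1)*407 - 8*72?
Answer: 9299/10 ≈ 929.90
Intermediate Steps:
(3 + ((4 + 3)/(10 + 0))*1)*407 - 8*72 = (3 + (7/10)*1)*407 - 576 = (3 + 7/10)*407 - 576 = (37/10)*407 - 576 = 15059/10 - 576 = 9299/10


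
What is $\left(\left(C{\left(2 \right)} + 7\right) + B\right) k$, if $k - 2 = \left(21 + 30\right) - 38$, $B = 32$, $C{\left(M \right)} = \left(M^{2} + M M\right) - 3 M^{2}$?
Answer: $525$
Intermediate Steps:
$C{\left(M \right)} = - M^{2}$ ($C{\left(M \right)} = \left(M^{2} + M^{2}\right) - 3 M^{2} = 2 M^{2} - 3 M^{2} = - M^{2}$)
$k = 15$ ($k = 2 + \left(\left(21 + 30\right) - 38\right) = 2 + \left(51 - 38\right) = 2 + 13 = 15$)
$\left(\left(C{\left(2 \right)} + 7\right) + B\right) k = \left(\left(- 2^{2} + 7\right) + 32\right) 15 = \left(\left(\left(-1\right) 4 + 7\right) + 32\right) 15 = \left(\left(-4 + 7\right) + 32\right) 15 = \left(3 + 32\right) 15 = 35 \cdot 15 = 525$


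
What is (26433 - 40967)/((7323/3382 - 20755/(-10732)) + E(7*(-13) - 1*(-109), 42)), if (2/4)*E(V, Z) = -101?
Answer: 263760299608/3591466101 ≈ 73.441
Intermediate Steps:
E(V, Z) = -202 (E(V, Z) = 2*(-101) = -202)
(26433 - 40967)/((7323/3382 - 20755/(-10732)) + E(7*(-13) - 1*(-109), 42)) = (26433 - 40967)/((7323/3382 - 20755/(-10732)) - 202) = -14534/((7323*(1/3382) - 20755*(-1/10732)) - 202) = -14534/((7323/3382 + 20755/10732) - 202) = -14534/(74391923/18147812 - 202) = -14534/(-3591466101/18147812) = -14534*(-18147812/3591466101) = 263760299608/3591466101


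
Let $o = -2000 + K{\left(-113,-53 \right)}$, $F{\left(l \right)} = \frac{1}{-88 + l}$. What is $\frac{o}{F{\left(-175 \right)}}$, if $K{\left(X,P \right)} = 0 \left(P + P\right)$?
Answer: $526000$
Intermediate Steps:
$K{\left(X,P \right)} = 0$ ($K{\left(X,P \right)} = 0 \cdot 2 P = 0$)
$o = -2000$ ($o = -2000 + 0 = -2000$)
$\frac{o}{F{\left(-175 \right)}} = - \frac{2000}{\frac{1}{-88 - 175}} = - \frac{2000}{\frac{1}{-263}} = - \frac{2000}{- \frac{1}{263}} = \left(-2000\right) \left(-263\right) = 526000$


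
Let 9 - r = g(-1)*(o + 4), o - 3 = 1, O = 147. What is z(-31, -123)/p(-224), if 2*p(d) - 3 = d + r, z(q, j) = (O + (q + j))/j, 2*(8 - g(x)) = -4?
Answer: -7/17958 ≈ -0.00038980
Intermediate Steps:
g(x) = 10 (g(x) = 8 - 1/2*(-4) = 8 + 2 = 10)
o = 4 (o = 3 + 1 = 4)
r = -71 (r = 9 - 10*(4 + 4) = 9 - 10*8 = 9 - 1*80 = 9 - 80 = -71)
z(q, j) = (147 + j + q)/j (z(q, j) = (147 + (q + j))/j = (147 + (j + q))/j = (147 + j + q)/j)
p(d) = -34 + d/2 (p(d) = 3/2 + (d - 71)/2 = 3/2 + (-71 + d)/2 = 3/2 + (-71/2 + d/2) = -34 + d/2)
z(-31, -123)/p(-224) = ((147 - 123 - 31)/(-123))/(-34 + (1/2)*(-224)) = (-1/123*(-7))/(-34 - 112) = (7/123)/(-146) = (7/123)*(-1/146) = -7/17958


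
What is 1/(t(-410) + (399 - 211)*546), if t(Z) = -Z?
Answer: 1/103058 ≈ 9.7033e-6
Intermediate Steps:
1/(t(-410) + (399 - 211)*546) = 1/(-1*(-410) + (399 - 211)*546) = 1/(410 + 188*546) = 1/(410 + 102648) = 1/103058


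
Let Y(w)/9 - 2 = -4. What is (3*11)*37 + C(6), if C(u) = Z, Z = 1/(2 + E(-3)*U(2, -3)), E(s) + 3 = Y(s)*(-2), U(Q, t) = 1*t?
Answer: 118436/97 ≈ 1221.0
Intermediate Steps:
U(Q, t) = t
Y(w) = -18 (Y(w) = 18 + 9*(-4) = 18 - 36 = -18)
E(s) = 33 (E(s) = -3 - 18*(-2) = -3 + 36 = 33)
Z = -1/97 (Z = 1/(2 + 33*(-3)) = 1/(2 - 99) = 1/(-97) = -1/97 ≈ -0.010309)
C(u) = -1/97
(3*11)*37 + C(6) = (3*11)*37 - 1/97 = 33*37 - 1/97 = 1221 - 1/97 = 118436/97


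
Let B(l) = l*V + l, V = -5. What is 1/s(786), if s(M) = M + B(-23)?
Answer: 1/878 ≈ 0.0011390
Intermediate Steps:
B(l) = -4*l (B(l) = l*(-5) + l = -5*l + l = -4*l)
s(M) = 92 + M (s(M) = M - 4*(-23) = M + 92 = 92 + M)
1/s(786) = 1/(92 + 786) = 1/878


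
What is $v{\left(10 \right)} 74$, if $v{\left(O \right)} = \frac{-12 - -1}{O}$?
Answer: $- \frac{407}{5} \approx -81.4$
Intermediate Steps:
$v{\left(O \right)} = - \frac{11}{O}$ ($v{\left(O \right)} = \frac{-12 + 1}{O} = - \frac{11}{O}$)
$v{\left(10 \right)} 74 = - \frac{11}{10} \cdot 74 = \left(-11\right) \frac{1}{10} \cdot 74 = \left(- \frac{11}{10}\right) 74 = - \frac{407}{5}$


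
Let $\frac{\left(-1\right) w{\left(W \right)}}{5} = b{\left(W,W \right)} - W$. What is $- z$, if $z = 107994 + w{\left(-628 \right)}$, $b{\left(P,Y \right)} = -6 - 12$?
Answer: $-104944$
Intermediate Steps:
$b{\left(P,Y \right)} = -18$
$w{\left(W \right)} = 90 + 5 W$ ($w{\left(W \right)} = - 5 \left(-18 - W\right) = 90 + 5 W$)
$z = 104944$ ($z = 107994 + \left(90 + 5 \left(-628\right)\right) = 107994 + \left(90 - 3140\right) = 107994 - 3050 = 104944$)
$- z = \left(-1\right) 104944 = -104944$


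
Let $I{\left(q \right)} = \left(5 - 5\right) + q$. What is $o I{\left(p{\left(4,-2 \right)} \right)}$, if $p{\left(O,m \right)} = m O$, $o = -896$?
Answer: $7168$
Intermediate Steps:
$p{\left(O,m \right)} = O m$
$I{\left(q \right)} = q$ ($I{\left(q \right)} = 0 + q = q$)
$o I{\left(p{\left(4,-2 \right)} \right)} = - 896 \cdot 4 \left(-2\right) = \left(-896\right) \left(-8\right) = 7168$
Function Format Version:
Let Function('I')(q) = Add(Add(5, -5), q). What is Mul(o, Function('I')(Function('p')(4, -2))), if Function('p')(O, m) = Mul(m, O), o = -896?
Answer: 7168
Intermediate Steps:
Function('p')(O, m) = Mul(O, m)
Function('I')(q) = q (Function('I')(q) = Add(0, q) = q)
Mul(o, Function('I')(Function('p')(4, -2))) = Mul(-896, Mul(4, -2)) = Mul(-896, -8) = 7168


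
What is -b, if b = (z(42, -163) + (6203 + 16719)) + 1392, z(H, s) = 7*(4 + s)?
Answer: -23201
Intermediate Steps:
z(H, s) = 28 + 7*s
b = 23201 (b = ((28 + 7*(-163)) + (6203 + 16719)) + 1392 = ((28 - 1141) + 22922) + 1392 = (-1113 + 22922) + 1392 = 21809 + 1392 = 23201)
-b = -1*23201 = -23201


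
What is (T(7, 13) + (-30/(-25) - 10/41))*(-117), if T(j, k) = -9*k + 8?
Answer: 2591433/205 ≈ 12641.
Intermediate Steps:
T(j, k) = 8 - 9*k
(T(7, 13) + (-30/(-25) - 10/41))*(-117) = ((8 - 9*13) + (-30/(-25) - 10/41))*(-117) = ((8 - 117) + (-30*(-1/25) - 10*1/41))*(-117) = (-109 + (6/5 - 10/41))*(-117) = (-109 + 196/205)*(-117) = -22149/205*(-117) = 2591433/205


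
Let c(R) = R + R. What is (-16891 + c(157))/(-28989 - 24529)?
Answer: 16577/53518 ≈ 0.30975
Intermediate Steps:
c(R) = 2*R
(-16891 + c(157))/(-28989 - 24529) = (-16891 + 2*157)/(-28989 - 24529) = (-16891 + 314)/(-53518) = -16577*(-1/53518) = 16577/53518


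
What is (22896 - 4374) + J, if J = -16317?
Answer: 2205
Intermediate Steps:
(22896 - 4374) + J = (22896 - 4374) - 16317 = 18522 - 16317 = 2205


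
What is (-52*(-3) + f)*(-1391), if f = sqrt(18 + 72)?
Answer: -216996 - 4173*sqrt(10) ≈ -2.3019e+5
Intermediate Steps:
f = 3*sqrt(10) (f = sqrt(90) = 3*sqrt(10) ≈ 9.4868)
(-52*(-3) + f)*(-1391) = (-52*(-3) + 3*sqrt(10))*(-1391) = (156 + 3*sqrt(10))*(-1391) = -216996 - 4173*sqrt(10)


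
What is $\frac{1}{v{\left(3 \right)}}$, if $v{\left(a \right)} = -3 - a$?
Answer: $- \frac{1}{6} \approx -0.16667$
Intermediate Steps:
$\frac{1}{v{\left(3 \right)}} = \frac{1}{-3 - 3} = \frac{1}{-6} = - \frac{1}{6}$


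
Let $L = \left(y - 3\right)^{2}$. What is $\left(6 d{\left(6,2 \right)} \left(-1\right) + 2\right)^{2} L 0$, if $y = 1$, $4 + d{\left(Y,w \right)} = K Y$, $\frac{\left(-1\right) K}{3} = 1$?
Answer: $0$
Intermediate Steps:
$K = -3$ ($K = \left(-3\right) 1 = -3$)
$d{\left(Y,w \right)} = -4 - 3 Y$
$L = 4$ ($L = \left(1 - 3\right)^{2} = \left(-2\right)^{2} = 4$)
$\left(6 d{\left(6,2 \right)} \left(-1\right) + 2\right)^{2} L 0 = \left(6 \left(-4 - 18\right) \left(-1\right) + 2\right)^{2} \cdot 4 \cdot 0 = \left(6 \left(-22\right) \left(-1\right) + 2\right)^{2} \cdot 4 \cdot 0 = \left(\left(-132\right) \left(-1\right) + 2\right)^{2} \cdot 4 \cdot 0 = \left(132 + 2\right)^{2} \cdot 4 \cdot 0 = 134^{2} \cdot 4 \cdot 0 = 17956 \cdot 4 \cdot 0 = 71824 \cdot 0 = 0$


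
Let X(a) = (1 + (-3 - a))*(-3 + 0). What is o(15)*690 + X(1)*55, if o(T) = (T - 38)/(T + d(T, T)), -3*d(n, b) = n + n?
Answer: -2679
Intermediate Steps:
d(n, b) = -2*n/3 (d(n, b) = -(n + n)/3 = -2*n/3)
X(a) = 6 + 3*a (X(a) = (-2 - a)*(-3) = 6 + 3*a)
o(T) = 3*(-38 + T)/T (o(T) = (T - 38)/(T - 2*T/3) = (-38 + T)/((T/3)) = (-38 + T)*(3/T) = 3*(-38 + T)/T)
o(15)*690 + X(1)*55 = (3 - 114/15)*690 + (6 + 3*1)*55 = (3 - 114*1/15)*690 + (6 + 3)*55 = (3 - 38/5)*690 + 9*55 = -23/5*690 + 495 = -3174 + 495 = -2679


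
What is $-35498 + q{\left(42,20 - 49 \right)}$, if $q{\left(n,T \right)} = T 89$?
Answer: $-38079$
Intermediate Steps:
$q{\left(n,T \right)} = 89 T$
$-35498 + q{\left(42,20 - 49 \right)} = -35498 + 89 \left(20 - 49\right) = -35498 + 89 \left(-29\right) = -35498 - 2581 = -38079$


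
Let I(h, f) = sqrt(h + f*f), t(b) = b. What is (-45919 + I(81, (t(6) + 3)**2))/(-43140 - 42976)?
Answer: 45919/86116 - 9*sqrt(82)/86116 ≈ 0.53228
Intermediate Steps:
I(h, f) = sqrt(h + f**2)
(-45919 + I(81, (t(6) + 3)**2))/(-43140 - 42976) = (-45919 + sqrt(81 + ((6 + 3)**2)**2))/(-43140 - 42976) = (-45919 + sqrt(81 + (9**2)**2))/(-86116) = (-45919 + sqrt(81 + 81**2))*(-1/86116) = (-45919 + sqrt(81 + 6561))*(-1/86116) = (-45919 + sqrt(6642))*(-1/86116) = (-45919 + 9*sqrt(82))*(-1/86116) = 45919/86116 - 9*sqrt(82)/86116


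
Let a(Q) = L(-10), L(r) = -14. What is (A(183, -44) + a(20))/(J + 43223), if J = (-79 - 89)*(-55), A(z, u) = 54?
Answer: 40/52463 ≈ 0.00076244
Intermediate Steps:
a(Q) = -14
J = 9240 (J = -168*(-55) = 9240)
(A(183, -44) + a(20))/(J + 43223) = (54 - 14)/(9240 + 43223) = 40/52463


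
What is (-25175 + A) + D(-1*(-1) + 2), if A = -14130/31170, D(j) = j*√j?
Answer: -26157296/1039 + 3*√3 ≈ -25170.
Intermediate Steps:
D(j) = j^(3/2)
A = -471/1039 (A = -14130*1/31170 = -471/1039 ≈ -0.45332)
(-25175 + A) + D(-1*(-1) + 2) = (-25175 - 471/1039) + (-1*(-1) + 2)^(3/2) = -26157296/1039 + (1 + 2)^(3/2) = -26157296/1039 + 3^(3/2) = -26157296/1039 + 3*√3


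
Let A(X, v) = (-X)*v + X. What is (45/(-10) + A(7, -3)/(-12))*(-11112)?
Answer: 75932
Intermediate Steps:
A(X, v) = X - X*v (A(X, v) = -X*v + X = X - X*v)
(45/(-10) + A(7, -3)/(-12))*(-11112) = (45/(-10) + (7*(1 - 1*(-3)))/(-12))*(-11112) = (45*(-⅒) + (7*(1 + 3))*(-1/12))*(-11112) = (-9/2 + (7*4)*(-1/12))*(-11112) = (-9/2 + 28*(-1/12))*(-11112) = (-9/2 - 7/3)*(-11112) = -41/6*(-11112) = 75932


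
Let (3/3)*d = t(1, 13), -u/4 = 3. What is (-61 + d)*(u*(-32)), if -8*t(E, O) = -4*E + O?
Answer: -23856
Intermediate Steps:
u = -12 (u = -4*3 = -12)
t(E, O) = E/2 - O/8 (t(E, O) = -(-4*E + O)/8 = -(O - 4*E)/8 = E/2 - O/8)
d = -9/8 (d = (1/2)*1 - 1/8*13 = 1/2 - 13/8 = -9/8 ≈ -1.1250)
(-61 + d)*(u*(-32)) = (-61 - 9/8)*(-12*(-32)) = -497/8*384 = -23856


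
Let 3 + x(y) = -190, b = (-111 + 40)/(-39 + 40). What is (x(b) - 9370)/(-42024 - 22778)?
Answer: 9563/64802 ≈ 0.14757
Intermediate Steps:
b = -71 (b = -71/1 = -71*1 = -71)
x(y) = -193 (x(y) = -3 - 190 = -193)
(x(b) - 9370)/(-42024 - 22778) = (-193 - 9370)/(-42024 - 22778) = -9563/(-64802) = -9563*(-1/64802) = 9563/64802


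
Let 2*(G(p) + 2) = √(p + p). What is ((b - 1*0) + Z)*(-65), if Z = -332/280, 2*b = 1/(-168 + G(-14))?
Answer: 31268003/404698 + 65*I*√7/57814 ≈ 77.263 + 0.0029746*I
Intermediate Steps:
G(p) = -2 + √2*√p/2 (G(p) = -2 + √(p + p)/2 = -2 + √(2*p)/2 = -2 + (√2*√p)/2 = -2 + √2*√p/2)
b = 1/(2*(-170 + I*√7)) (b = 1/(2*(-168 + (-2 + √2*√(-14)/2))) = 1/(2*(-168 + (-2 + √2*(I*√14)/2))) = 1/(2*(-168 + (-2 + I*√7))) = 1/(2*(-170 + I*√7)) ≈ -0.0029405 - 4.5763e-5*I)
Z = -83/70 (Z = -332*1/280 = -83/70 ≈ -1.1857)
((b - 1*0) + Z)*(-65) = (((-85/28907 - I*√7/57814) - 1*0) - 83/70)*(-65) = (((-85/28907 - I*√7/57814) + 0) - 83/70)*(-65) = ((-85/28907 - I*√7/57814) - 83/70)*(-65) = (-2405231/2023490 - I*√7/57814)*(-65) = 31268003/404698 + 65*I*√7/57814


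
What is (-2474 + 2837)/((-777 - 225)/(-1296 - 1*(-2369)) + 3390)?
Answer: 11803/110196 ≈ 0.10711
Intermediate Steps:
(-2474 + 2837)/((-777 - 225)/(-1296 - 1*(-2369)) + 3390) = 363/(-1002/(-1296 + 2369) + 3390) = 363/(-1002/1073 + 3390) = 363/(3636468/1073) = 363*(1073/3636468) = 11803/110196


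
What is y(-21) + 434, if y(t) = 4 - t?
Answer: 459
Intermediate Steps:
y(-21) + 434 = (4 - 1*(-21)) + 434 = (4 + 21) + 434 = 25 + 434 = 459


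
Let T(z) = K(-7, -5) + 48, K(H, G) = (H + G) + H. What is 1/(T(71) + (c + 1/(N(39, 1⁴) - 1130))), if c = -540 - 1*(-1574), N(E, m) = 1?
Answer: 1129/1200126 ≈ 0.00094073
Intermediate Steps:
K(H, G) = G + 2*H (K(H, G) = (G + H) + H = G + 2*H)
c = 1034 (c = -540 + 1574 = 1034)
T(z) = 29 (T(z) = (-5 + 2*(-7)) + 48 = (-5 - 14) + 48 = -19 + 48 = 29)
1/(T(71) + (c + 1/(N(39, 1⁴) - 1130))) = 1/(29 + (1034 + 1/(1 - 1130))) = 1/(29 + (1034 + 1/(-1129))) = 1/(29 + (1034 - 1/1129)) = 1/(29 + 1167385/1129) = 1/(1200126/1129) = 1129/1200126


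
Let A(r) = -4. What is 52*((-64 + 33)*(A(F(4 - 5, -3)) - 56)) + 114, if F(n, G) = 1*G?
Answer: 96834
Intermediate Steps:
F(n, G) = G
52*((-64 + 33)*(A(F(4 - 5, -3)) - 56)) + 114 = 52*((-64 + 33)*(-4 - 56)) + 114 = 52*(-31*(-60)) + 114 = 52*1860 + 114 = 96720 + 114 = 96834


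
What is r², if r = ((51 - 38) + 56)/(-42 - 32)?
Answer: 4761/5476 ≈ 0.86943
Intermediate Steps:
r = -69/74 (r = (13 + 56)/(-74) = 69*(-1/74) = -69/74 ≈ -0.93243)
r² = (-69/74)² = 4761/5476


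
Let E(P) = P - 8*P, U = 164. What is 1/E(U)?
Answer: -1/1148 ≈ -0.00087108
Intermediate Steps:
E(P) = -7*P
1/E(U) = 1/(-7*164) = 1/(-1148) = -1/1148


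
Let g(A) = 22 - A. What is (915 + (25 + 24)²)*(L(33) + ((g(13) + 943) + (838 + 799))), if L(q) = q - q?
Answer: 8585124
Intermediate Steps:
L(q) = 0
(915 + (25 + 24)²)*(L(33) + ((g(13) + 943) + (838 + 799))) = (915 + (25 + 24)²)*(0 + (((22 - 1*13) + 943) + (838 + 799))) = (915 + 49²)*(0 + (((22 - 13) + 943) + 1637)) = (915 + 2401)*(0 + ((9 + 943) + 1637)) = 3316*(0 + (952 + 1637)) = 3316*(0 + 2589) = 3316*2589 = 8585124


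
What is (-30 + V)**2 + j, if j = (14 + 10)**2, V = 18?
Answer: 720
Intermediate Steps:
j = 576 (j = 24**2 = 576)
(-30 + V)**2 + j = (-30 + 18)**2 + 576 = (-12)**2 + 576 = 144 + 576 = 720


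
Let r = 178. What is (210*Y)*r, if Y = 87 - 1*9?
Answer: 2915640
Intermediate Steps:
Y = 78 (Y = 87 - 9 = 78)
(210*Y)*r = (210*78)*178 = 16380*178 = 2915640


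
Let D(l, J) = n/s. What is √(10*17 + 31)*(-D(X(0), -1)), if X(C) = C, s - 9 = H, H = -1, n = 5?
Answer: -5*√201/8 ≈ -8.8609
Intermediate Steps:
s = 8 (s = 9 - 1 = 8)
D(l, J) = 5/8
√(10*17 + 31)*(-D(X(0), -1)) = √(10*17 + 31)*(-1*5/8) = √(170 + 31)*(-5/8) = √201*(-5/8) = -5*√201/8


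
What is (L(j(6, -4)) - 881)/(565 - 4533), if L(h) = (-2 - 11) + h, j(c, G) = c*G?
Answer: 459/1984 ≈ 0.23135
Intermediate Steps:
j(c, G) = G*c
L(h) = -13 + h
(L(j(6, -4)) - 881)/(565 - 4533) = ((-13 - 4*6) - 881)/(565 - 4533) = ((-13 - 24) - 881)/(-3968) = (-37 - 881)*(-1/3968) = -918*(-1/3968) = 459/1984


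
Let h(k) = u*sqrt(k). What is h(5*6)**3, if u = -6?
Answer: -6480*sqrt(30) ≈ -35492.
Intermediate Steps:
h(k) = -6*sqrt(k)
h(5*6)**3 = (-6*sqrt(30))**3 = -6480*sqrt(30)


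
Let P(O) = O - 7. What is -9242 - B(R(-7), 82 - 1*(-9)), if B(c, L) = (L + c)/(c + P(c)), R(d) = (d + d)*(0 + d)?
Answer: -9243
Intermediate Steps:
P(O) = -7 + O
R(d) = 2*d² (R(d) = (2*d)*d = 2*d²)
B(c, L) = (L + c)/(-7 + 2*c) (B(c, L) = (L + c)/(c + (-7 + c)) = (L + c)/(-7 + 2*c))
-9242 - B(R(-7), 82 - 1*(-9)) = -9242 - ((82 - 1*(-9)) + 2*(-7)²)/(-7 + 2*(2*(-7)²)) = -9242 - ((82 + 9) + 2*49)/(-7 + 2*(2*49)) = -9242 - (91 + 98)/(-7 + 2*98) = -9242 - 189/(-7 + 196) = -9242 - 189/189 = -9242 - 1*1 = -9242 - 1 = -9243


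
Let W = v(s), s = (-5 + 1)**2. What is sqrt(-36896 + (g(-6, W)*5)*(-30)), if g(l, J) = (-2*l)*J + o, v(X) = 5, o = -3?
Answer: I*sqrt(45446) ≈ 213.18*I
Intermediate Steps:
s = 16 (s = (-4)**2 = 16)
W = 5
g(l, J) = -3 - 2*J*l (g(l, J) = (-2*l)*J - 3 = -2*J*l - 3 = -3 - 2*J*l)
sqrt(-36896 + (g(-6, W)*5)*(-30)) = sqrt(-36896 + ((-3 - 2*5*(-6))*5)*(-30)) = sqrt(-36896 + ((-3 + 60)*5)*(-30)) = sqrt(-36896 + (57*5)*(-30)) = sqrt(-36896 + 285*(-30)) = sqrt(-36896 - 8550) = sqrt(-45446) = I*sqrt(45446)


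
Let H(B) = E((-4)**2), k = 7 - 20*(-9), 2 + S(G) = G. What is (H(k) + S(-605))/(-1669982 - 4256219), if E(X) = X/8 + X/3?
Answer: 1799/17778603 ≈ 0.00010119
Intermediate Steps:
S(G) = -2 + G
k = 187 (k = 7 + 180 = 187)
E(X) = 11*X/24 (E(X) = X*(1/8) + X*(1/3) = X/8 + X/3 = 11*X/24)
H(B) = 22/3 (H(B) = (11/24)*(-4)**2 = (11/24)*16 = 22/3)
(H(k) + S(-605))/(-1669982 - 4256219) = (22/3 + (-2 - 605))/(-1669982 - 4256219) = (22/3 - 607)/(-5926201) = -1799/3*(-1/5926201) = 1799/17778603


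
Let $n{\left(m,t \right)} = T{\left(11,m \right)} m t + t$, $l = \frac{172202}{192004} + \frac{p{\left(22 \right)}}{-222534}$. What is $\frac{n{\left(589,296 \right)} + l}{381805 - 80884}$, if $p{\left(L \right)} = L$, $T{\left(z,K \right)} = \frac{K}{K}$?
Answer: $\frac{1865488654961705}{3214394348225814} \approx 0.58035$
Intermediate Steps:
$T{\left(z,K \right)} = 1$
$l = \frac{9579143945}{10681854534}$ ($l = \frac{172202}{192004} + \frac{22}{-222534} = 172202 \cdot \frac{1}{192004} + 22 \left(- \frac{1}{222534}\right) = \frac{86101}{96002} - \frac{11}{111267} = \frac{9579143945}{10681854534} \approx 0.89677$)
$n{\left(m,t \right)} = t + m t$ ($n{\left(m,t \right)} = 1 m t + t = m t + t = t + m t$)
$\frac{n{\left(589,296 \right)} + l}{381805 - 80884} = \frac{296 \left(1 + 589\right) + \frac{9579143945}{10681854534}}{381805 - 80884} = \frac{296 \cdot 590 + \frac{9579143945}{10681854534}}{300921} = \left(174640 + \frac{9579143945}{10681854534}\right) \frac{1}{300921} = \frac{1865488654961705}{10681854534} \cdot \frac{1}{300921} = \frac{1865488654961705}{3214394348225814}$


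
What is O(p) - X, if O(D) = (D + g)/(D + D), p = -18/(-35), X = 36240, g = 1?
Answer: -1304587/36 ≈ -36239.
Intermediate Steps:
p = 18/35 (p = -18*(-1/35) = 18/35 ≈ 0.51429)
O(D) = (1 + D)/(2*D) (O(D) = (D + 1)/(D + D) = (1 + D)/((2*D)) = (1 + D)*(1/(2*D)) = (1 + D)/(2*D))
O(p) - X = (1 + 18/35)/(2*(18/35)) - 1*36240 = (½)*(35/18)*(53/35) - 36240 = 53/36 - 36240 = -1304587/36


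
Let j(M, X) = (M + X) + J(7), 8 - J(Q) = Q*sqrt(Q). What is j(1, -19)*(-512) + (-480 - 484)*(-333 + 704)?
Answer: -352524 + 3584*sqrt(7) ≈ -3.4304e+5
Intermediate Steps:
J(Q) = 8 - Q**(3/2) (J(Q) = 8 - Q*sqrt(Q) = 8 - Q**(3/2))
j(M, X) = 8 + M + X - 7*sqrt(7) (j(M, X) = (M + X) + (8 - 7**(3/2)) = (M + X) + (8 - 7*sqrt(7)) = 8 + M + X - 7*sqrt(7))
j(1, -19)*(-512) + (-480 - 484)*(-333 + 704) = (8 + 1 - 19 - 7*sqrt(7))*(-512) + (-480 - 484)*(-333 + 704) = (-10 - 7*sqrt(7))*(-512) - 964*371 = (5120 + 3584*sqrt(7)) - 357644 = -352524 + 3584*sqrt(7)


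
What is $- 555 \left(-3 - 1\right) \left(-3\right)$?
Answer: $-6660$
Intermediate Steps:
$- 555 \left(-3 - 1\right) \left(-3\right) = - 555 \left(\left(-4\right) \left(-3\right)\right) = \left(-555\right) 12 = -6660$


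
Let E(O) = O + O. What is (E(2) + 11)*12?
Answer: 180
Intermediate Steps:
E(O) = 2*O
(E(2) + 11)*12 = (2*2 + 11)*12 = (4 + 11)*12 = 15*12 = 180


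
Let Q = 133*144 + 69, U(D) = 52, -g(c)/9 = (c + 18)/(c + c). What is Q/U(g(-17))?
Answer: 19221/52 ≈ 369.63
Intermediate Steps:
g(c) = -9*(18 + c)/(2*c) (g(c) = -9*(c + 18)/(c + c) = -9*(18 + c)/(2*c))
Q = 19221 (Q = 19152 + 69 = 19221)
Q/U(g(-17)) = 19221/52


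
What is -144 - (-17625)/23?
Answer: 14313/23 ≈ 622.30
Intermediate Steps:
-144 - (-17625)/23 = -144 - 141*(-125/23) = -144 + 17625/23 = 14313/23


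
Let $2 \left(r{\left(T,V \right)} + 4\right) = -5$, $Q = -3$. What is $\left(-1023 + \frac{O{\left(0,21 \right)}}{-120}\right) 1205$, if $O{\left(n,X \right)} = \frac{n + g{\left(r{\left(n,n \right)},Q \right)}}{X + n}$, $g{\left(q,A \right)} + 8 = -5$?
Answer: $- \frac{621285227}{504} \approx -1.2327 \cdot 10^{6}$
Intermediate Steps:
$r{\left(T,V \right)} = - \frac{13}{2}$ ($r{\left(T,V \right)} = -4 + \frac{1}{2} \left(-5\right) = -4 - \frac{5}{2} = - \frac{13}{2}$)
$g{\left(q,A \right)} = -13$ ($g{\left(q,A \right)} = -8 - 5 = -13$)
$O{\left(n,X \right)} = \frac{-13 + n}{X + n}$ ($O{\left(n,X \right)} = \frac{n - 13}{X + n} = \frac{-13 + n}{X + n}$)
$\left(-1023 + \frac{O{\left(0,21 \right)}}{-120}\right) 1205 = \left(-1023 + \frac{\frac{1}{21 + 0} \left(-13 + 0\right)}{-120}\right) 1205 = \left(-1023 + \frac{1}{21} \left(-13\right) \left(- \frac{1}{120}\right)\right) 1205 = \left(-1023 - - \frac{13}{2520}\right) 1205 = \left(-1023 + \frac{13}{2520}\right) 1205 = \left(- \frac{2577947}{2520}\right) 1205 = - \frac{621285227}{504}$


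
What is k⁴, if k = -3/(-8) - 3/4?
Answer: 81/4096 ≈ 0.019775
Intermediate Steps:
k = -3/8 (k = -3*(-⅛) - 3*¼ = 3/8 - ¾ = -3/8 ≈ -0.37500)
k⁴ = (-3/8)⁴ = 81/4096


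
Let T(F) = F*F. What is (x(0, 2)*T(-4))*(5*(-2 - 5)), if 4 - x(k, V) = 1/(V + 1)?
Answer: -6160/3 ≈ -2053.3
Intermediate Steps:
x(k, V) = 4 - 1/(1 + V) (x(k, V) = 4 - 1/(V + 1) = 4 - 1/(1 + V))
T(F) = F²
(x(0, 2)*T(-4))*(5*(-2 - 5)) = (((3 + 4*2)/(1 + 2))*(-4)²)*(5*(-2 - 5)) = (((3 + 8)/3)*16)*(5*(-7)) = (((⅓)*11)*16)*(-35) = ((11/3)*16)*(-35) = (176/3)*(-35) = -6160/3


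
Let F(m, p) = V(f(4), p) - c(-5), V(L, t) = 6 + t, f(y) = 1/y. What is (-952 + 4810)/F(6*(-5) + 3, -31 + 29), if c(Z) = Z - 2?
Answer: 3858/11 ≈ 350.73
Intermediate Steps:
c(Z) = -2 + Z
F(m, p) = 13 + p (F(m, p) = (6 + p) - (-2 - 5) = (6 + p) - 1*(-7) = (6 + p) + 7 = 13 + p)
(-952 + 4810)/F(6*(-5) + 3, -31 + 29) = (-952 + 4810)/(13 + (-31 + 29)) = 3858/(13 - 2) = 3858/11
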